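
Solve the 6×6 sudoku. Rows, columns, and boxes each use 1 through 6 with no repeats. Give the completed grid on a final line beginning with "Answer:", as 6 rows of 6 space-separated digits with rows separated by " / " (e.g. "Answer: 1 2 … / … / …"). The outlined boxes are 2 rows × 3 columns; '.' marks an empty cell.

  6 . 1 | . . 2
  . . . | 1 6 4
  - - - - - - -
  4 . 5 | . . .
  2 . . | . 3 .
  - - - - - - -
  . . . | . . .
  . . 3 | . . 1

Step 1. [r5c3∈{2,4,6}] in col 3, 4 fits only at r5c3, so r5c3=4.
Step 2. [r6c1∈{5}] r6c1 is down to just 5 ⇒ r6c1=5.
Step 3. [r3c6∈{6}] only 6 remains possible at r3c6, so r3c6=6.
Step 4. [r1c4∈{3,5}] box 2 places 3 nowhere but r1c4. So r1c4=3.
Step 5. [r3c4∈{2}] r3c4 is down to just 2, so r3c4=2.
Step 6. [r2c2∈{2,3,5}] r2c2 is the only open cell in row 2 admitting 5 ⇒ r2c2=5.
Step 7. [r4c2∈{1,6}] row 4 places 1 nowhere but r4c2. So r4c2=1.
Step 8. [r6c5∈{2,4}] in col 5, 4 fits only at r6c5, so r6c5=4.
Step 9. [r5c5∈{2,5}] col 5 places 2 nowhere but r5c5. So r5c5=2.
Step 10. [r5c2∈{6}] r5c2 has the single candidate 6. So r5c2=6.
Step 11. [r4c6∈{5}] r4c6 has the single candidate 5. So r4c6=5.
Step 12. [r5c1∈{1}] r5c1 is down to just 1 ⇒ r5c1=1.
Step 13. [r5c4∈{5}] r5c4 has the single candidate 5, so r5c4=5.
Step 14. [r2c3∈{2}] only 2 remains possible at r2c3. So r2c3=2.
Step 15. [r1c2∈{4}] r1c2's peers cover all but 4. So r1c2=4.
Step 16. [r5c6∈{3}] r5c6's peers cover all but 3, so r5c6=3.
Step 17. [r6c2∈{2}] r6c2 is down to just 2. So r6c2=2.
Step 18. [r3c2∈{3}] r3c2 is down to just 3. So r3c2=3.
Step 19. [r4c3∈{6}] r4c3's peers cover all but 6. So r4c3=6.
Step 20. [r3c5∈{1}] nothing but 1 survives at r3c5. So r3c5=1.
Step 21. [r1c5∈{5}] r1c5 is down to just 5, so r1c5=5.
Step 22. [r6c4∈{6}] r6c4's peers cover all but 6. So r6c4=6.
Step 23. [r2c1∈{3}] only 3 remains possible at r2c1, so r2c1=3.
Step 24. [r4c4∈{4}] only 4 remains possible at r4c4, so r4c4=4.

Answer: 6 4 1 3 5 2 / 3 5 2 1 6 4 / 4 3 5 2 1 6 / 2 1 6 4 3 5 / 1 6 4 5 2 3 / 5 2 3 6 4 1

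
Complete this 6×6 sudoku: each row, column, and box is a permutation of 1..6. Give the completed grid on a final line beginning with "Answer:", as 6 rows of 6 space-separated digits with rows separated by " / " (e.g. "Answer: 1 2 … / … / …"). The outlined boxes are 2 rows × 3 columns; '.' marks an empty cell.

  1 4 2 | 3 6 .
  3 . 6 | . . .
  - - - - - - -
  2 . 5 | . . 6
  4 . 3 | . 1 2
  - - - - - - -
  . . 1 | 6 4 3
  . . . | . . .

Step 1. [r2c2∈{5}] nothing but 5 survives at r2c2. So r2c2=5.
Step 2. [r6c5∈{2,5}] across col 5, 5 lands solely at r6c5. So r6c5=5.
Step 3. [r6c4∈{1,2}] 2 has one home in box 6: r6c4 ⇒ r6c4=2.
Step 4. [r2c6∈{1,4}] 4 has one home in col 6: r2c6 ⇒ r2c6=4.
Step 5. [r4c2∈{6}] nothing but 6 survives at r4c2 ⇒ r4c2=6.
Step 6. [r2c5∈{2}] r2c5 has the single candidate 2. So r2c5=2.
Step 7. [r3c2∈{1}] r3c2 is down to just 1. So r3c2=1.
Step 8. [r5c1∈{5}] r5c1 is down to just 5 ⇒ r5c1=5.
Step 9. [r6c6∈{1}] r6c6 is down to just 1 ⇒ r6c6=1.
Step 10. [r4c4∈{5}] only 5 remains possible at r4c4 ⇒ r4c4=5.
Step 11. [r6c1∈{6}] r6c1 has the single candidate 6, so r6c1=6.
Step 12. [r1c6∈{5}] r1c6's peers cover all but 5 ⇒ r1c6=5.
Step 13. [r2c4∈{1}] r2c4 has the single candidate 1. So r2c4=1.
Step 14. [r5c2∈{2}] nothing but 2 survives at r5c2 ⇒ r5c2=2.
Step 15. [r3c4∈{4}] r3c4 has the single candidate 4 ⇒ r3c4=4.
Step 16. [r6c2∈{3}] r6c2 is down to just 3, so r6c2=3.
Step 17. [r6c3∈{4}] r6c3 is down to just 4 ⇒ r6c3=4.
Step 18. [r3c5∈{3}] r3c5 is down to just 3 ⇒ r3c5=3.

Answer: 1 4 2 3 6 5 / 3 5 6 1 2 4 / 2 1 5 4 3 6 / 4 6 3 5 1 2 / 5 2 1 6 4 3 / 6 3 4 2 5 1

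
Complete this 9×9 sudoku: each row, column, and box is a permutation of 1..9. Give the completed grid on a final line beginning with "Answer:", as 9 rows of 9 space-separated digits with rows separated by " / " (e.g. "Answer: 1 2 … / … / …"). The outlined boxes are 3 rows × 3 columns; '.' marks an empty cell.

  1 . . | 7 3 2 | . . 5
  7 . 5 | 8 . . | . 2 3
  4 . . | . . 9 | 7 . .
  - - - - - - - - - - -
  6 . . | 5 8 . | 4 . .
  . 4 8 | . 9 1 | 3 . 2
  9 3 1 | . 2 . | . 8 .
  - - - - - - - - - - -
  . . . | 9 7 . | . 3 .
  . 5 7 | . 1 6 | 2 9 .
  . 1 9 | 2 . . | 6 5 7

Step 1. [r1c3∈{6}] r1c3 has the single candidate 6, so r1c3=6.
Step 2. [r9c5∈{4}] only 4 remains possible at r9c5 ⇒ r9c5=4.
Step 3. [r2c7∈{1,9}] 1 has one home in row 2: r2c7, so r2c7=1.
Step 4. [r7c7∈{8}] only 8 remains possible at r7c7, so r7c7=8.
Step 5. [r3c8∈{6}] nothing but 6 survives at r3c8. So r3c8=6.
Step 6. [r4c2∈{2,7}] r4c2 is the only open cell in col 2 admitting 7 ⇒ r4c2=7.
Step 7. [r1c2∈{8,9}] row 1 places 8 nowhere but r1c2 ⇒ r1c2=8.
Step 8. [r7c1∈{2}] nothing but 2 survives at r7c1 ⇒ r7c1=2.
Step 9. [r6c4∈{4,6}] across col 4, 4 lands solely at r6c4, so r6c4=4.
Step 10. [r9c6∈{3,8}] in col 6, 8 fits only at r9c6. So r9c6=8.
Step 11. [r7c9∈{1,4}] row 7 places 1 nowhere but r7c9, so r7c9=1.
Step 12. [r3c2∈{2}] only 2 remains possible at r3c2. So r3c2=2.
Step 13. [r8c1∈{3,8}] row 8 places 8 nowhere but r8c1. So r8c1=8.
Step 14. [r2c2∈{9}] only 9 remains possible at r2c2, so r2c2=9.
Step 15. [r3c9∈{8}] r3c9's peers cover all but 8, so r3c9=8.
Step 16. [r9c1∈{3}] r9c1 has the single candidate 3, so r9c1=3.
Step 17. [r6c6∈{7}] nothing but 7 survives at r6c6, so r6c6=7.
Step 18. [r2c6∈{4}] r2c6 has the single candidate 4, so r2c6=4.
Step 19. [r3c5∈{5}] r3c5 is down to just 5 ⇒ r3c5=5.
Step 20. [r7c2∈{6}] r7c2 has the single candidate 6. So r7c2=6.
Step 21. [r5c4∈{6}] r5c4 has the single candidate 6 ⇒ r5c4=6.
Step 22. [r3c4∈{1}] only 1 remains possible at r3c4. So r3c4=1.
Step 23. [r6c9∈{6}] r6c9 is down to just 6 ⇒ r6c9=6.
Step 24. [r8c9∈{4}] r8c9 is down to just 4. So r8c9=4.
Step 25. [r1c7∈{9}] r1c7's peers cover all but 9, so r1c7=9.
Step 26. [r7c3∈{4}] r7c3's peers cover all but 4 ⇒ r7c3=4.
Step 27. [r6c7∈{5}] r6c7 has the single candidate 5. So r6c7=5.
Step 28. [r5c1∈{5}] nothing but 5 survives at r5c1. So r5c1=5.
Step 29. [r4c3∈{2}] r4c3 is down to just 2 ⇒ r4c3=2.
Step 30. [r4c9∈{9}] r4c9 is down to just 9. So r4c9=9.
Step 31. [r3c3∈{3}] r3c3's peers cover all but 3 ⇒ r3c3=3.
Step 32. [r4c8∈{1}] r4c8's peers cover all but 1 ⇒ r4c8=1.
Step 33. [r5c8∈{7}] nothing but 7 survives at r5c8 ⇒ r5c8=7.
Step 34. [r4c6∈{3}] r4c6's peers cover all but 3. So r4c6=3.
Step 35. [r1c8∈{4}] r1c8 has the single candidate 4, so r1c8=4.
Step 36. [r7c6∈{5}] r7c6's peers cover all but 5, so r7c6=5.
Step 37. [r8c4∈{3}] only 3 remains possible at r8c4, so r8c4=3.
Step 38. [r2c5∈{6}] r2c5's peers cover all but 6 ⇒ r2c5=6.

Answer: 1 8 6 7 3 2 9 4 5 / 7 9 5 8 6 4 1 2 3 / 4 2 3 1 5 9 7 6 8 / 6 7 2 5 8 3 4 1 9 / 5 4 8 6 9 1 3 7 2 / 9 3 1 4 2 7 5 8 6 / 2 6 4 9 7 5 8 3 1 / 8 5 7 3 1 6 2 9 4 / 3 1 9 2 4 8 6 5 7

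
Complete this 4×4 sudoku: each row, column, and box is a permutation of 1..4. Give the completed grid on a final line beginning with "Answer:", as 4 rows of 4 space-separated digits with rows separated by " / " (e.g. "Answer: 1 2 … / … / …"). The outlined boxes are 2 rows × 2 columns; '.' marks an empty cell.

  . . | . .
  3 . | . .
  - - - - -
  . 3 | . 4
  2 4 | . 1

Step 1. [r2c4∈{2}] nothing but 2 survives at r2c4 ⇒ r2c4=2.
Step 2. [r2c2∈{1}] r2c2's peers cover all but 1. So r2c2=1.
Step 3. [r1c3∈{1,3,4}] 1 has one home in row 1: r1c3 ⇒ r1c3=1.
Step 4. [r2c3∈{4}] only 4 remains possible at r2c3, so r2c3=4.
Step 5. [r3c1∈{1}] only 1 remains possible at r3c1 ⇒ r3c1=1.
Step 6. [r1c4∈{3}] r1c4 has the single candidate 3 ⇒ r1c4=3.
Step 7. [r1c2∈{2}] nothing but 2 survives at r1c2. So r1c2=2.
Step 8. [r3c3∈{2}] only 2 remains possible at r3c3. So r3c3=2.
Step 9. [r4c3∈{3}] r4c3 has the single candidate 3 ⇒ r4c3=3.
Step 10. [r1c1∈{4}] nothing but 4 survives at r1c1. So r1c1=4.

Answer: 4 2 1 3 / 3 1 4 2 / 1 3 2 4 / 2 4 3 1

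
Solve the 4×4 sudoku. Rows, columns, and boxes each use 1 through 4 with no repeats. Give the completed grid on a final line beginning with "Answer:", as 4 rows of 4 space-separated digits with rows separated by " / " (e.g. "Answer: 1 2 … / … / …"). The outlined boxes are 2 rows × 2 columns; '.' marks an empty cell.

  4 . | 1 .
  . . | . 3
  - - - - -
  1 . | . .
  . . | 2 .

Step 1. [r3c2∈{2,3,4}] in row 3, 2 fits only at r3c2 ⇒ r3c2=2.
Step 2. [r3c4∈{4}] r3c4 has the single candidate 4, so r3c4=4.
Step 3. [r1c2∈{3}] nothing but 3 survives at r1c2. So r1c2=3.
Step 4. [r2c3∈{4}] r2c3 has the single candidate 4. So r2c3=4.
Step 5. [r1c4∈{2}] nothing but 2 survives at r1c4 ⇒ r1c4=2.
Step 6. [r4c2∈{4}] only 4 remains possible at r4c2. So r4c2=4.
Step 7. [r2c1∈{2}] r2c1 has the single candidate 2 ⇒ r2c1=2.
Step 8. [r3c3∈{3}] r3c3's peers cover all but 3 ⇒ r3c3=3.
Step 9. [r4c1∈{3}] r4c1 is down to just 3 ⇒ r4c1=3.
Step 10. [r2c2∈{1}] nothing but 1 survives at r2c2, so r2c2=1.
Step 11. [r4c4∈{1}] r4c4's peers cover all but 1 ⇒ r4c4=1.

Answer: 4 3 1 2 / 2 1 4 3 / 1 2 3 4 / 3 4 2 1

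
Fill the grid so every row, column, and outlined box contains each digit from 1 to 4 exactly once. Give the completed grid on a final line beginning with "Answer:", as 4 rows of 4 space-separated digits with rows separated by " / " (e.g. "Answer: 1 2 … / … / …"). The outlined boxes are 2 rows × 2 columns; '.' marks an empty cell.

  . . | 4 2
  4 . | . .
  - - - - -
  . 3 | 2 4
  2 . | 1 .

Step 1. [r1c2∈{1}] only 1 remains possible at r1c2. So r1c2=1.
Step 2. [r2c4∈{1,3}] row 2 places 1 nowhere but r2c4. So r2c4=1.
Step 3. [r1c1∈{3}] nothing but 3 survives at r1c1 ⇒ r1c1=3.
Step 4. [r4c2∈{4}] nothing but 4 survives at r4c2. So r4c2=4.
Step 5. [r4c4∈{3}] r4c4 has the single candidate 3, so r4c4=3.
Step 6. [r2c2∈{2}] nothing but 2 survives at r2c2. So r2c2=2.
Step 7. [r3c1∈{1}] r3c1's peers cover all but 1, so r3c1=1.
Step 8. [r2c3∈{3}] r2c3 has the single candidate 3. So r2c3=3.

Answer: 3 1 4 2 / 4 2 3 1 / 1 3 2 4 / 2 4 1 3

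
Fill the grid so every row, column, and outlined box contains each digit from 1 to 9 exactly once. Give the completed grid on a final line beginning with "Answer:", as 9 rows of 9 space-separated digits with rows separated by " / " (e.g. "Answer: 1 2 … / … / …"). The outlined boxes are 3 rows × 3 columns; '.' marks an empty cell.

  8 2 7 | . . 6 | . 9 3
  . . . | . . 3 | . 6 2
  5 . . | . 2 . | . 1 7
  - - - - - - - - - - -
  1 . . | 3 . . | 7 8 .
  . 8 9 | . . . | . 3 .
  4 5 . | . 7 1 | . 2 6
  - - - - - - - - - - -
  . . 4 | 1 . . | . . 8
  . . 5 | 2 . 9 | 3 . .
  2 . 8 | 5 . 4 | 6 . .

Step 1. [r1c4∈{4}] r1c4's peers cover all but 4 ⇒ r1c4=4.
Step 2. [r7c1∈{3,6,7,9}] r7c1 is the only open cell in col 1 admitting 3, so r7c1=3.
Step 3. [r4c2∈{6}] r4c2's peers cover all but 6 ⇒ r4c2=6.
Step 4. [r1c7∈{5}] r1c7 has the single candidate 5 ⇒ r1c7=5.
Step 5. [r2c5∈{1,5,8,9}] 5 has one home in row 2: r2c5. So r2c5=5.
Step 6. [r6c7∈{9}] only 9 remains possible at r6c7, so r6c7=9.
Step 7. [r7c2∈{7,9}] 9 has one home in row 7: r7c2, so r7c2=9.
Step 8. [r9c8∈{7}] nothing but 7 survives at r9c8 ⇒ r9c8=7.
Step 9. [r9c2∈{1}] only 1 remains possible at r9c2, so r9c2=1.
Step 10. [r3c6∈{8}] r3c6 has the single candidate 8 ⇒ r3c6=8.
Step 11. [r3c7∈{4}] nothing but 4 survives at r3c7. So r3c7=4.
Step 12. [r8c9∈{1,4}] 1 has one home in row 8: r8c9. So r8c9=1.
Step 13. [r8c1∈{6,7}] across col 1, 6 lands solely at r8c1. So r8c1=6.
Step 14. [r5c6∈{2,5}] 2 has one home in row 5: r5c6 ⇒ r5c6=2.
Step 15. [r5c9∈{4,5}] in row 5, 5 fits only at r5c9, so r5c9=5.
Step 16. [r5c5∈{4,6}] row 5 places 4 nowhere but r5c5. So r5c5=4.
Step 17. [r3c4∈{9}] r3c4's peers cover all but 9 ⇒ r3c4=9.
Step 18. [r3c3∈{3,6}] row 3 places 6 nowhere but r3c3. So r3c3=6.
Step 19. [r6c3∈{3}] only 3 remains possible at r6c3 ⇒ r6c3=3.
Step 20. [r7c5∈{6}] only 6 remains possible at r7c5. So r7c5=6.
Step 21. [r9c9∈{9}] only 9 remains possible at r9c9, so r9c9=9.
Step 22. [r2c2∈{4}] nothing but 4 survives at r2c2 ⇒ r2c2=4.
Step 23. [r5c7∈{1}] r5c7's peers cover all but 1 ⇒ r5c7=1.
Step 24. [r7c8∈{5}] only 5 remains possible at r7c8 ⇒ r7c8=5.
Step 25. [r5c4∈{6}] r5c4 has the single candidate 6, so r5c4=6.
Step 26. [r8c5∈{8}] r8c5 is down to just 8, so r8c5=8.
Step 27. [r7c6∈{7}] r7c6's peers cover all but 7 ⇒ r7c6=7.
Step 28. [r8c8∈{4}] r8c8 is down to just 4. So r8c8=4.
Step 29. [r9c5∈{3}] r9c5 has the single candidate 3, so r9c5=3.
Step 30. [r3c2∈{3}] nothing but 3 survives at r3c2. So r3c2=3.
Step 31. [r2c7∈{8}] r2c7 has the single candidate 8. So r2c7=8.
Step 32. [r1c5∈{1}] r1c5's peers cover all but 1 ⇒ r1c5=1.
Step 33. [r2c3∈{1}] r2c3's peers cover all but 1, so r2c3=1.
Step 34. [r4c9∈{4}] r4c9 has the single candidate 4 ⇒ r4c9=4.
Step 35. [r2c4∈{7}] only 7 remains possible at r2c4 ⇒ r2c4=7.
Step 36. [r8c2∈{7}] only 7 remains possible at r8c2, so r8c2=7.
Step 37. [r4c3∈{2}] r4c3's peers cover all but 2. So r4c3=2.
Step 38. [r6c4∈{8}] r6c4's peers cover all but 8 ⇒ r6c4=8.
Step 39. [r5c1∈{7}] r5c1 has the single candidate 7. So r5c1=7.
Step 40. [r4c5∈{9}] only 9 remains possible at r4c5, so r4c5=9.
Step 41. [r4c6∈{5}] nothing but 5 survives at r4c6 ⇒ r4c6=5.
Step 42. [r2c1∈{9}] r2c1's peers cover all but 9 ⇒ r2c1=9.
Step 43. [r7c7∈{2}] r7c7 has the single candidate 2. So r7c7=2.

Answer: 8 2 7 4 1 6 5 9 3 / 9 4 1 7 5 3 8 6 2 / 5 3 6 9 2 8 4 1 7 / 1 6 2 3 9 5 7 8 4 / 7 8 9 6 4 2 1 3 5 / 4 5 3 8 7 1 9 2 6 / 3 9 4 1 6 7 2 5 8 / 6 7 5 2 8 9 3 4 1 / 2 1 8 5 3 4 6 7 9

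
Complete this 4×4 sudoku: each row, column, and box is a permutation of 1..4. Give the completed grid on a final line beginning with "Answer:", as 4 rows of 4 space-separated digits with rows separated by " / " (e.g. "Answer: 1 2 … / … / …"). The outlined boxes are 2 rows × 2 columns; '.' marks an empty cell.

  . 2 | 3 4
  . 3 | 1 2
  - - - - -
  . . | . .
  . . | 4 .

Step 1. [r4c2∈{1}] r4c2's peers cover all but 1 ⇒ r4c2=1.
Step 2. [r4c4∈{3}] only 3 remains possible at r4c4 ⇒ r4c4=3.
Step 3. [r3c1∈{2,3,4}] in row 3, 3 fits only at r3c1, so r3c1=3.
Step 4. [r4c1∈{2}] nothing but 2 survives at r4c1 ⇒ r4c1=2.
Step 5. [r2c1∈{4}] only 4 remains possible at r2c1. So r2c1=4.
Step 6. [r3c2∈{4}] r3c2's peers cover all but 4 ⇒ r3c2=4.
Step 7. [r3c3∈{2}] r3c3's peers cover all but 2 ⇒ r3c3=2.
Step 8. [r1c1∈{1}] nothing but 1 survives at r1c1. So r1c1=1.
Step 9. [r3c4∈{1}] r3c4 is down to just 1 ⇒ r3c4=1.

Answer: 1 2 3 4 / 4 3 1 2 / 3 4 2 1 / 2 1 4 3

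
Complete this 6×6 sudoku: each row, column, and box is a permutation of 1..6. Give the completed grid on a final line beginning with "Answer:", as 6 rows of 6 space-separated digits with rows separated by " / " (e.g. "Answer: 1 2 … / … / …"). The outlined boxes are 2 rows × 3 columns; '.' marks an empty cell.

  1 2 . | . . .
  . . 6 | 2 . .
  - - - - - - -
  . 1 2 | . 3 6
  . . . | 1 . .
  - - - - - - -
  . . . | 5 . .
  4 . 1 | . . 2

Step 1. [r5c3∈{3}] r5c3 has the single candidate 3, so r5c3=3.
Step 2. [r6c5∈{6}] r6c5 is down to just 6, so r6c5=6.
Step 3. [r3c1∈{5}] r3c1's peers cover all but 5. So r3c1=5.
Step 4. [r4c3∈{4}] nothing but 4 survives at r4c3. So r4c3=4.
Step 5. [r2c2∈{3,4,5}] across col 2, 4 lands solely at r2c2 ⇒ r2c2=4.
Step 6. [r4c6∈{5}] only 5 remains possible at r4c6 ⇒ r4c6=5.
Step 7. [r2c5∈{1,5}] r2c5 is the only open cell in row 2 admitting 5. So r2c5=5.
Step 8. [r1c5∈{4}] r1c5 has the single candidate 4. So r1c5=4.
Step 9. [r2c1∈{3}] r2c1 is down to just 3, so r2c1=3.
Step 10. [r5c2∈{6}] r5c2 is down to just 6 ⇒ r5c2=6.
Step 11. [r1c6∈{3}] r1c6 is down to just 3. So r1c6=3.
Step 12. [r2c6∈{1}] r2c6's peers cover all but 1. So r2c6=1.
Step 13. [r4c1∈{6}] r4c1 has the single candidate 6. So r4c1=6.
Step 14. [r4c5∈{2}] r4c5 has the single candidate 2, so r4c5=2.
Step 15. [r1c4∈{6}] nothing but 6 survives at r1c4, so r1c4=6.
Step 16. [r5c5∈{1}] r5c5's peers cover all but 1 ⇒ r5c5=1.
Step 17. [r5c1∈{2}] r5c1 is down to just 2. So r5c1=2.
Step 18. [r6c4∈{3}] r6c4 is down to just 3, so r6c4=3.
Step 19. [r1c3∈{5}] r1c3 has the single candidate 5 ⇒ r1c3=5.
Step 20. [r6c2∈{5}] r6c2 is down to just 5. So r6c2=5.
Step 21. [r5c6∈{4}] only 4 remains possible at r5c6 ⇒ r5c6=4.
Step 22. [r3c4∈{4}] r3c4 is down to just 4 ⇒ r3c4=4.
Step 23. [r4c2∈{3}] r4c2's peers cover all but 3, so r4c2=3.

Answer: 1 2 5 6 4 3 / 3 4 6 2 5 1 / 5 1 2 4 3 6 / 6 3 4 1 2 5 / 2 6 3 5 1 4 / 4 5 1 3 6 2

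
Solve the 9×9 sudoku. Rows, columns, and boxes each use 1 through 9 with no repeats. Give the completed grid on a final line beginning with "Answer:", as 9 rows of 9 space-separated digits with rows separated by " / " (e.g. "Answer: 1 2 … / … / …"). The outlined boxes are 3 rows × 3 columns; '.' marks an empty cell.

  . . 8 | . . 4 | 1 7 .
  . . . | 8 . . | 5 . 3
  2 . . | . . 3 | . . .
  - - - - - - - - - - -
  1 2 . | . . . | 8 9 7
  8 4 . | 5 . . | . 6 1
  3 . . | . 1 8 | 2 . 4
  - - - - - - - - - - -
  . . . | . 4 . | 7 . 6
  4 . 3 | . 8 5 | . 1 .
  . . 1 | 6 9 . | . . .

Step 1. [r8c2∈{6,7,9}] row 8 places 6 nowhere but r8c2 ⇒ r8c2=6.
Step 2. [r9c9∈{2,5,8}] 5 has one home in col 9: r9c9, so r9c9=5.
Step 3. [r6c3∈{5,6,7,9}] 6 has one home in row 6: r6c3 ⇒ r6c3=6.
Step 4. [r7c3∈{2,5,9}] across col 3, 2 lands solely at r7c3 ⇒ r7c3=2.
Step 5. [r8c4∈{2,7}] 7 has one home in row 8: r8c4 ⇒ r8c4=7.
Step 6. [r6c2∈{5,7,9}] across row 6, 7 lands solely at r6c2, so r6c2=7.
Step 7. [r1c4∈{2,9}] in col 4, 2 fits only at r1c4. So r1c4=2.
Step 8. [r1c9∈{9}] r1c9's peers cover all but 9 ⇒ r1c9=9.
Step 9. [r7c4∈{1,3}] r7c4 is the only open cell in box 8 admitting 3 ⇒ r7c4=3.
Step 10. [r9c8∈{2,3,4,8}] across col 8, 3 lands solely at r9c8 ⇒ r9c8=3.
Step 11. [r3c4∈{1,9}] in col 4, 1 fits only at r3c4. So r3c4=1.
Step 12. [r2c6∈{6,7,9}] r2c6 is the only open cell in box 2 admitting 9. So r2c6=9.
Step 13. [r5c5∈{2,3,7}] in col 5, 2 fits only at r5c5, so r5c5=2.
Step 14. [r7c8∈{8}] only 8 remains possible at r7c8 ⇒ r7c8=8.
Step 15. [r3c8∈{4}] r3c8 is down to just 4. So r3c8=4.
Step 16. [r7c1∈{5,9}] col 1 places 9 nowhere but r7c1 ⇒ r7c1=9.
Step 17. [r1c1∈{5,6}] across col 1, 5 lands solely at r1c1 ⇒ r1c1=5.
Step 18. [r1c5∈{6}] r1c5's peers cover all but 6, so r1c5=6.
Step 19. [r2c5∈{7}] r2c5 is down to just 7, so r2c5=7.
Step 20. [r3c2∈{9}] nothing but 9 survives at r3c2. So r3c2=9.
Step 21. [r6c4∈{9}] r6c4 is down to just 9, so r6c4=9.
Step 22. [r4c5∈{3}] nothing but 3 survives at r4c5 ⇒ r4c5=3.
Step 23. [r4c4∈{4}] r4c4's peers cover all but 4 ⇒ r4c4=4.
Step 24. [r3c9∈{8}] r3c9's peers cover all but 8. So r3c9=8.
Step 25. [r9c1∈{7}] only 7 remains possible at r9c1, so r9c1=7.
Step 26. [r9c6∈{2}] r9c6's peers cover all but 2 ⇒ r9c6=2.
Step 27. [r6c8∈{5}] r6c8 has the single candidate 5, so r6c8=5.
Step 28. [r8c9∈{2}] only 2 remains possible at r8c9 ⇒ r8c9=2.
Step 29. [r3c5∈{5}] r3c5 has the single candidate 5. So r3c5=5.
Step 30. [r4c6∈{6}] r4c6 has the single candidate 6. So r4c6=6.
Step 31. [r2c1∈{6}] only 6 remains possible at r2c1 ⇒ r2c1=6.
Step 32. [r2c2∈{1}] only 1 remains possible at r2c2, so r2c2=1.
Step 33. [r5c7∈{3}] nothing but 3 survives at r5c7, so r5c7=3.
Step 34. [r7c6∈{1}] r7c6 is down to just 1, so r7c6=1.
Step 35. [r4c3∈{5}] r4c3 is down to just 5 ⇒ r4c3=5.
Step 36. [r3c3∈{7}] r3c3 is down to just 7 ⇒ r3c3=7.
Step 37. [r5c3∈{9}] r5c3 has the single candidate 9 ⇒ r5c3=9.
Step 38. [r1c2∈{3}] only 3 remains possible at r1c2, so r1c2=3.
Step 39. [r8c7∈{9}] r8c7 has the single candidate 9 ⇒ r8c7=9.
Step 40. [r7c2∈{5}] nothing but 5 survives at r7c2 ⇒ r7c2=5.
Step 41. [r9c2∈{8}] nothing but 8 survives at r9c2. So r9c2=8.
Step 42. [r2c3∈{4}] nothing but 4 survives at r2c3. So r2c3=4.
Step 43. [r3c7∈{6}] only 6 remains possible at r3c7 ⇒ r3c7=6.
Step 44. [r9c7∈{4}] r9c7 is down to just 4. So r9c7=4.
Step 45. [r5c6∈{7}] nothing but 7 survives at r5c6 ⇒ r5c6=7.
Step 46. [r2c8∈{2}] r2c8 has the single candidate 2, so r2c8=2.

Answer: 5 3 8 2 6 4 1 7 9 / 6 1 4 8 7 9 5 2 3 / 2 9 7 1 5 3 6 4 8 / 1 2 5 4 3 6 8 9 7 / 8 4 9 5 2 7 3 6 1 / 3 7 6 9 1 8 2 5 4 / 9 5 2 3 4 1 7 8 6 / 4 6 3 7 8 5 9 1 2 / 7 8 1 6 9 2 4 3 5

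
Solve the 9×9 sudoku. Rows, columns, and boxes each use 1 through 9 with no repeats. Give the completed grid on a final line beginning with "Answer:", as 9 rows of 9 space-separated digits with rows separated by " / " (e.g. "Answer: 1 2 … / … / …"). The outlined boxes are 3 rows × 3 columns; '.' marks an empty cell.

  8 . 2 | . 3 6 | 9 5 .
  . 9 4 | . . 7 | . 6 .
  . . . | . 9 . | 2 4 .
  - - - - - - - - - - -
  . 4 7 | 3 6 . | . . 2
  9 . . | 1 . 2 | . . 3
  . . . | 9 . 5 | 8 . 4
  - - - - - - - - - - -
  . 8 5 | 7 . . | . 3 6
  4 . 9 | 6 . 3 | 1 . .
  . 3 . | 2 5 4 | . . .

Step 1. [r9c7∈{7}] r9c7's peers cover all but 7 ⇒ r9c7=7.
Step 2. [r3c1∈{1,3,5,6,7}] r3c1 is the only open cell in col 1 admitting 7. So r3c1=7.
Step 3. [r1c2∈{1}] r1c2 is down to just 1. So r1c2=1.
Step 4. [r8c5∈{8}] r8c5's peers cover all but 8, so r8c5=8.
Step 5. [r5c7∈{5,6}] across col 7, 6 lands solely at r5c7. So r5c7=6.
Step 6. [r7c1∈{1,2}] in row 7, 2 fits only at r7c1 ⇒ r7c1=2.
Step 7. [r3c3∈{3,6}] across row 3, 3 lands solely at r3c3 ⇒ r3c3=3.
Step 8. [r2c1∈{5}] only 5 remains possible at r2c1. So r2c1=5.
Step 9. [r4c1∈{1}] r4c1 has the single candidate 1. So r4c1=1.
Step 10. [r6c3∈{6}] only 6 remains possible at r6c3. So r6c3=6.
Step 11. [r2c4∈{8}] r2c4 is down to just 8, so r2c4=8.
Step 12. [r3c6∈{1}] only 1 remains possible at r3c6 ⇒ r3c6=1.
Step 13. [r6c5∈{7}] r6c5 is down to just 7, so r6c5=7.
Step 14. [r9c8∈{8,9}] across col 8, 8 lands solely at r9c8 ⇒ r9c8=8.
Step 15. [r2c9∈{1}] nothing but 1 survives at r2c9 ⇒ r2c9=1.
Step 16. [r8c2∈{7}] r8c2 is down to just 7 ⇒ r8c2=7.
Step 17. [r4c6∈{8}] only 8 remains possible at r4c6. So r4c6=8.
Step 18. [r1c9∈{7}] nothing but 7 survives at r1c9. So r1c9=7.
Step 19. [r9c1∈{6}] r9c1 is down to just 6. So r9c1=6.
Step 20. [r6c1∈{3}] r6c1 has the single candidate 3. So r6c1=3.
Step 21. [r6c8∈{1}] only 1 remains possible at r6c8 ⇒ r6c8=1.
Step 22. [r5c5∈{4}] r5c5 is down to just 4 ⇒ r5c5=4.
Step 23. [r3c2∈{6}] r3c2's peers cover all but 6 ⇒ r3c2=6.
Step 24. [r7c5∈{1}] nothing but 1 survives at r7c5. So r7c5=1.
Step 25. [r8c8∈{2}] r8c8's peers cover all but 2, so r8c8=2.
Step 26. [r4c8∈{9}] nothing but 9 survives at r4c8, so r4c8=9.
Step 27. [r7c6∈{9}] nothing but 9 survives at r7c6 ⇒ r7c6=9.
Step 28. [r3c4∈{5}] r3c4 has the single candidate 5, so r3c4=5.
Step 29. [r8c9∈{5}] r8c9 has the single candidate 5, so r8c9=5.
Step 30. [r1c4∈{4}] r1c4's peers cover all but 4 ⇒ r1c4=4.
Step 31. [r6c2∈{2}] r6c2 has the single candidate 2 ⇒ r6c2=2.
Step 32. [r5c2∈{5}] nothing but 5 survives at r5c2 ⇒ r5c2=5.
Step 33. [r5c8∈{7}] r5c8 is down to just 7 ⇒ r5c8=7.
Step 34. [r9c9∈{9}] r9c9 has the single candidate 9. So r9c9=9.
Step 35. [r9c3∈{1}] r9c3's peers cover all but 1. So r9c3=1.
Step 36. [r2c5∈{2}] nothing but 2 survives at r2c5 ⇒ r2c5=2.
Step 37. [r4c7∈{5}] nothing but 5 survives at r4c7. So r4c7=5.
Step 38. [r3c9∈{8}] r3c9's peers cover all but 8 ⇒ r3c9=8.
Step 39. [r7c7∈{4}] r7c7's peers cover all but 4, so r7c7=4.
Step 40. [r2c7∈{3}] only 3 remains possible at r2c7, so r2c7=3.
Step 41. [r5c3∈{8}] nothing but 8 survives at r5c3 ⇒ r5c3=8.

Answer: 8 1 2 4 3 6 9 5 7 / 5 9 4 8 2 7 3 6 1 / 7 6 3 5 9 1 2 4 8 / 1 4 7 3 6 8 5 9 2 / 9 5 8 1 4 2 6 7 3 / 3 2 6 9 7 5 8 1 4 / 2 8 5 7 1 9 4 3 6 / 4 7 9 6 8 3 1 2 5 / 6 3 1 2 5 4 7 8 9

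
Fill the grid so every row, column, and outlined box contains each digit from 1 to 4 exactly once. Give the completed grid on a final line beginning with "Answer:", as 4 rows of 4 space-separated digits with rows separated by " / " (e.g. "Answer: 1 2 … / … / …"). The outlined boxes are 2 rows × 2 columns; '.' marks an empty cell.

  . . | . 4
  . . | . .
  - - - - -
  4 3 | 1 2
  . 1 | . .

Step 1. [r1c2∈{2}] r1c2 has the single candidate 2. So r1c2=2.
Step 2. [r1c3∈{3}] nothing but 3 survives at r1c3, so r1c3=3.
Step 3. [r1c1∈{1}] r1c1's peers cover all but 1 ⇒ r1c1=1.
Step 4. [r2c2∈{4}] nothing but 4 survives at r2c2 ⇒ r2c2=4.
Step 5. [r4c3∈{4}] r4c3's peers cover all but 4. So r4c3=4.
Step 6. [r4c1∈{2}] r4c1 is down to just 2. So r4c1=2.
Step 7. [r2c3∈{2}] r2c3 has the single candidate 2 ⇒ r2c3=2.
Step 8. [r2c1∈{3}] r2c1 is down to just 3 ⇒ r2c1=3.
Step 9. [r4c4∈{3}] r4c4 has the single candidate 3 ⇒ r4c4=3.
Step 10. [r2c4∈{1}] r2c4's peers cover all but 1, so r2c4=1.

Answer: 1 2 3 4 / 3 4 2 1 / 4 3 1 2 / 2 1 4 3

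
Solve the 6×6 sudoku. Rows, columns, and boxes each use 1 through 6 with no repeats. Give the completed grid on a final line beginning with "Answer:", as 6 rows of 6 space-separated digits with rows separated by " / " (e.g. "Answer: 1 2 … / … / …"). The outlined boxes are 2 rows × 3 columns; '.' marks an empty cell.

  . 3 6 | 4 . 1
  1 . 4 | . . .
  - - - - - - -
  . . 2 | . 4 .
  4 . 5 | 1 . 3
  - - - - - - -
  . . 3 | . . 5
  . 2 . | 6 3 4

Step 1. [r4c2∈{6}] only 6 remains possible at r4c2. So r4c2=6.
Step 2. [r2c6∈{2,6}] r2c6 is the only open cell in col 6 admitting 2. So r2c6=2.
Step 3. [r1c5∈{5}] r1c5 has the single candidate 5. So r1c5=5.
Step 4. [r5c5∈{1,2}] 1 has one home in col 5: r5c5. So r5c5=1.
Step 5. [r5c4∈{2}] only 2 remains possible at r5c4. So r5c4=2.
Step 6. [r6c1∈{5}] nothing but 5 survives at r6c1 ⇒ r6c1=5.
Step 7. [r3c2∈{1}] r3c2 is down to just 1 ⇒ r3c2=1.
Step 8. [r2c5∈{6}] r2c5 is down to just 6. So r2c5=6.
Step 9. [r1c1∈{2}] nothing but 2 survives at r1c1. So r1c1=2.
Step 10. [r5c1∈{6}] only 6 remains possible at r5c1 ⇒ r5c1=6.
Step 11. [r6c3∈{1}] r6c3's peers cover all but 1 ⇒ r6c3=1.
Step 12. [r2c4∈{3}] r2c4 is down to just 3 ⇒ r2c4=3.
Step 13. [r4c5∈{2}] only 2 remains possible at r4c5 ⇒ r4c5=2.
Step 14. [r5c2∈{4}] r5c2 is down to just 4 ⇒ r5c2=4.
Step 15. [r2c2∈{5}] r2c2's peers cover all but 5, so r2c2=5.
Step 16. [r3c1∈{3}] only 3 remains possible at r3c1. So r3c1=3.
Step 17. [r3c4∈{5}] only 5 remains possible at r3c4 ⇒ r3c4=5.
Step 18. [r3c6∈{6}] r3c6 has the single candidate 6, so r3c6=6.

Answer: 2 3 6 4 5 1 / 1 5 4 3 6 2 / 3 1 2 5 4 6 / 4 6 5 1 2 3 / 6 4 3 2 1 5 / 5 2 1 6 3 4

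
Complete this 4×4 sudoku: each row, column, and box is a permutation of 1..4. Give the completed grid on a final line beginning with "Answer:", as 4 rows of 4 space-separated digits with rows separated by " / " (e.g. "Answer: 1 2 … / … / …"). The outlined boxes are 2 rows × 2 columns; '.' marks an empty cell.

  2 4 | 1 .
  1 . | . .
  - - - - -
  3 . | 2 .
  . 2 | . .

Step 1. [r3c4∈{1,4}] across row 3, 4 lands solely at r3c4 ⇒ r3c4=4.
Step 2. [r1c4∈{3}] r1c4's peers cover all but 3. So r1c4=3.
Step 3. [r2c3∈{4}] r2c3's peers cover all but 4. So r2c3=4.
Step 4. [r2c4∈{2}] only 2 remains possible at r2c4, so r2c4=2.
Step 5. [r4c3∈{3}] r4c3's peers cover all but 3. So r4c3=3.
Step 6. [r2c2∈{3}] nothing but 3 survives at r2c2, so r2c2=3.
Step 7. [r4c4∈{1}] r4c4's peers cover all but 1 ⇒ r4c4=1.
Step 8. [r3c2∈{1}] only 1 remains possible at r3c2, so r3c2=1.
Step 9. [r4c1∈{4}] nothing but 4 survives at r4c1, so r4c1=4.

Answer: 2 4 1 3 / 1 3 4 2 / 3 1 2 4 / 4 2 3 1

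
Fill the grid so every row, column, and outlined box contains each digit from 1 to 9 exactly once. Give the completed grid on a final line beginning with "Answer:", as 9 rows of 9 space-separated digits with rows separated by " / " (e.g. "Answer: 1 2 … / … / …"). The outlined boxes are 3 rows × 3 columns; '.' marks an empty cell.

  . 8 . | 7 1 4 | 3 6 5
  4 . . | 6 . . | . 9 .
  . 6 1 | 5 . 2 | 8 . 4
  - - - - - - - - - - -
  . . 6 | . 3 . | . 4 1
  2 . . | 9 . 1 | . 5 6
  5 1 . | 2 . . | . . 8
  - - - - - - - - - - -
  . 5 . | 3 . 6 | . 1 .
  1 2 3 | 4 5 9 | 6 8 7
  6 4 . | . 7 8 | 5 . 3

Step 1. [r5c7∈{7}] r5c7's peers cover all but 7. So r5c7=7.
Step 2. [r9c3∈{9}] r9c3 is down to just 9. So r9c3=9.
Step 3. [r4c7∈{2,9}] in row 4, 2 fits only at r4c7 ⇒ r4c7=2.
Step 4. [r3c1∈{3,7,9}] in row 3, 3 fits only at r3c1 ⇒ r3c1=3.
Step 5. [r6c6∈{7}] r6c6's peers cover all but 7 ⇒ r6c6=7.
Step 6. [r4c4∈{8}] only 8 remains possible at r4c4. So r4c4=8.
Step 7. [r5c5∈{4}] only 4 remains possible at r5c5, so r5c5=4.
Step 8. [r2c9∈{2}] r2c9 is down to just 2 ⇒ r2c9=2.
Step 9. [r7c1∈{7,8}] across col 1, 8 lands solely at r7c1, so r7c1=8.
Step 10. [r4c1∈{7,9}] r4c1 is the only open cell in col 1 admitting 7 ⇒ r4c1=7.
Step 11. [r7c3∈{7}] nothing but 7 survives at r7c3 ⇒ r7c3=7.
Step 12. [r7c7∈{4,9}] row 7 places 4 nowhere but r7c7 ⇒ r7c7=4.
Step 13. [r4c2∈{9}] r4c2 is down to just 9. So r4c2=9.
Step 14. [r9c4∈{1}] r9c4 has the single candidate 1 ⇒ r9c4=1.
Step 15. [r7c5∈{2}] r7c5's peers cover all but 2 ⇒ r7c5=2.
Step 16. [r1c3∈{2}] nothing but 2 survives at r1c3, so r1c3=2.
Step 17. [r2c5∈{8}] r2c5 is down to just 8 ⇒ r2c5=8.
Step 18. [r3c8∈{7}] r3c8 is down to just 7, so r3c8=7.
Step 19. [r6c5∈{6}] r6c5 is down to just 6. So r6c5=6.
Step 20. [r5c3∈{8}] r5c3 has the single candidate 8. So r5c3=8.
Step 21. [r5c2∈{3}] only 3 remains possible at r5c2, so r5c2=3.
Step 22. [r2c7∈{1}] r2c7's peers cover all but 1 ⇒ r2c7=1.
Step 23. [r4c6∈{5}] nothing but 5 survives at r4c6, so r4c6=5.
Step 24. [r9c8∈{2}] r9c8's peers cover all but 2 ⇒ r9c8=2.
Step 25. [r1c1∈{9}] r1c1 is down to just 9. So r1c1=9.
Step 26. [r3c5∈{9}] r3c5 is down to just 9. So r3c5=9.
Step 27. [r2c2∈{7}] only 7 remains possible at r2c2 ⇒ r2c2=7.
Step 28. [r6c8∈{3}] r6c8's peers cover all but 3. So r6c8=3.
Step 29. [r6c3∈{4}] r6c3's peers cover all but 4, so r6c3=4.
Step 30. [r2c3∈{5}] r2c3 has the single candidate 5. So r2c3=5.
Step 31. [r7c9∈{9}] r7c9 is down to just 9. So r7c9=9.
Step 32. [r6c7∈{9}] nothing but 9 survives at r6c7, so r6c7=9.
Step 33. [r2c6∈{3}] nothing but 3 survives at r2c6 ⇒ r2c6=3.

Answer: 9 8 2 7 1 4 3 6 5 / 4 7 5 6 8 3 1 9 2 / 3 6 1 5 9 2 8 7 4 / 7 9 6 8 3 5 2 4 1 / 2 3 8 9 4 1 7 5 6 / 5 1 4 2 6 7 9 3 8 / 8 5 7 3 2 6 4 1 9 / 1 2 3 4 5 9 6 8 7 / 6 4 9 1 7 8 5 2 3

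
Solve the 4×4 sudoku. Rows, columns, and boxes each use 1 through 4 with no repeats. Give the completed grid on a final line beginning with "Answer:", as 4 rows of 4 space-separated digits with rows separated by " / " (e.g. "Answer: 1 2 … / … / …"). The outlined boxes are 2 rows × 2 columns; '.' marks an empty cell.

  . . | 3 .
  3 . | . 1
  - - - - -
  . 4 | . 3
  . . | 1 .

Step 1. [r2c2∈{2}] r2c2's peers cover all but 2, so r2c2=2.
Step 2. [r1c4∈{2,4}] row 1 places 2 nowhere but r1c4, so r1c4=2.
Step 3. [r3c1∈{1,2}] r3c1 is the only open cell in row 3 admitting 1, so r3c1=1.
Step 4. [r1c2∈{1}] only 1 remains possible at r1c2. So r1c2=1.
Step 5. [r4c2∈{3}] r4c2 has the single candidate 3, so r4c2=3.
Step 6. [r2c3∈{4}] nothing but 4 survives at r2c3 ⇒ r2c3=4.
Step 7. [r3c3∈{2}] nothing but 2 survives at r3c3, so r3c3=2.
Step 8. [r4c1∈{2}] only 2 remains possible at r4c1, so r4c1=2.
Step 9. [r4c4∈{4}] r4c4 has the single candidate 4 ⇒ r4c4=4.
Step 10. [r1c1∈{4}] r1c1 has the single candidate 4. So r1c1=4.

Answer: 4 1 3 2 / 3 2 4 1 / 1 4 2 3 / 2 3 1 4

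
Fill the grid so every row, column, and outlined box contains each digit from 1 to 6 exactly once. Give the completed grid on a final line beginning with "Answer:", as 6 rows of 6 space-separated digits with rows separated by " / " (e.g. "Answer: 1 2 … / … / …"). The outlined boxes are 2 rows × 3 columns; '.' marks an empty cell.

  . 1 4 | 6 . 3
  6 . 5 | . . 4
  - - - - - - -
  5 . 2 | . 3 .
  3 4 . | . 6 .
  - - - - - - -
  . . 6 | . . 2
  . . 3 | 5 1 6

Step 1. [r1c1∈{2}] only 2 remains possible at r1c1, so r1c1=2.
Step 2. [r2c4∈{1,2}] across row 2, 1 lands solely at r2c4 ⇒ r2c4=1.
Step 3. [r5c5∈{4}] nothing but 4 survives at r5c5. So r5c5=4.
Step 4. [r4c6∈{1,5}] in row 4, 5 fits only at r4c6 ⇒ r4c6=5.
Step 5. [r4c3∈{1}] r4c3 has the single candidate 1. So r4c3=1.
Step 6. [r3c2∈{6}] r3c2 is down to just 6, so r3c2=6.
Step 7. [r3c6∈{1}] only 1 remains possible at r3c6. So r3c6=1.
Step 8. [r5c4∈{3}] r5c4's peers cover all but 3, so r5c4=3.
Step 9. [r4c4∈{2}] r4c4's peers cover all but 2. So r4c4=2.
Step 10. [r2c2∈{3}] nothing but 3 survives at r2c2, so r2c2=3.
Step 11. [r5c2∈{5}] r5c2 has the single candidate 5, so r5c2=5.
Step 12. [r6c1∈{4}] r6c1 is down to just 4. So r6c1=4.
Step 13. [r1c5∈{5}] only 5 remains possible at r1c5, so r1c5=5.
Step 14. [r5c1∈{1}] r5c1 has the single candidate 1, so r5c1=1.
Step 15. [r3c4∈{4}] r3c4's peers cover all but 4. So r3c4=4.
Step 16. [r6c2∈{2}] nothing but 2 survives at r6c2, so r6c2=2.
Step 17. [r2c5∈{2}] r2c5 has the single candidate 2. So r2c5=2.

Answer: 2 1 4 6 5 3 / 6 3 5 1 2 4 / 5 6 2 4 3 1 / 3 4 1 2 6 5 / 1 5 6 3 4 2 / 4 2 3 5 1 6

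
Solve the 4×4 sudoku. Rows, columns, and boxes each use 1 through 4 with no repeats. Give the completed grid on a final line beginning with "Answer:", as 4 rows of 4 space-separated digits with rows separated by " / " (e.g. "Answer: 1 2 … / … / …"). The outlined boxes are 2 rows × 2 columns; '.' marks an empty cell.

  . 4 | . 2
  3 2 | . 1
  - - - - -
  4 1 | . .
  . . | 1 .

Step 1. [r3c4∈{3}] nothing but 3 survives at r3c4, so r3c4=3.
Step 2. [r4c2∈{3}] r4c2 is down to just 3, so r4c2=3.
Step 3. [r2c3∈{4}] r2c3 is down to just 4. So r2c3=4.
Step 4. [r1c1∈{1}] nothing but 1 survives at r1c1, so r1c1=1.
Step 5. [r1c3∈{3}] nothing but 3 survives at r1c3 ⇒ r1c3=3.
Step 6. [r4c4∈{4}] r4c4 is down to just 4 ⇒ r4c4=4.
Step 7. [r3c3∈{2}] r3c3 has the single candidate 2 ⇒ r3c3=2.
Step 8. [r4c1∈{2}] nothing but 2 survives at r4c1, so r4c1=2.

Answer: 1 4 3 2 / 3 2 4 1 / 4 1 2 3 / 2 3 1 4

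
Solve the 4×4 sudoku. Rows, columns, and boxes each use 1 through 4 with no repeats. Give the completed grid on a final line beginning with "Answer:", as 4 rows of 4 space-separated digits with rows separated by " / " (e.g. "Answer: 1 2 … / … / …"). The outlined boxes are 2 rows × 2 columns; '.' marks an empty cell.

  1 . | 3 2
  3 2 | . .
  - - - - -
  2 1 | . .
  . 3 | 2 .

Step 1. [r3c3∈{4}] r3c3's peers cover all but 4. So r3c3=4.
Step 2. [r2c4∈{1,4}] r2c4 is the only open cell in row 2 admitting 4 ⇒ r2c4=4.
Step 3. [r1c2∈{4}] only 4 remains possible at r1c2. So r1c2=4.
Step 4. [r4c1∈{4}] r4c1's peers cover all but 4. So r4c1=4.
Step 5. [r4c4∈{1}] nothing but 1 survives at r4c4 ⇒ r4c4=1.
Step 6. [r2c3∈{1}] r2c3 is down to just 1. So r2c3=1.
Step 7. [r3c4∈{3}] nothing but 3 survives at r3c4, so r3c4=3.

Answer: 1 4 3 2 / 3 2 1 4 / 2 1 4 3 / 4 3 2 1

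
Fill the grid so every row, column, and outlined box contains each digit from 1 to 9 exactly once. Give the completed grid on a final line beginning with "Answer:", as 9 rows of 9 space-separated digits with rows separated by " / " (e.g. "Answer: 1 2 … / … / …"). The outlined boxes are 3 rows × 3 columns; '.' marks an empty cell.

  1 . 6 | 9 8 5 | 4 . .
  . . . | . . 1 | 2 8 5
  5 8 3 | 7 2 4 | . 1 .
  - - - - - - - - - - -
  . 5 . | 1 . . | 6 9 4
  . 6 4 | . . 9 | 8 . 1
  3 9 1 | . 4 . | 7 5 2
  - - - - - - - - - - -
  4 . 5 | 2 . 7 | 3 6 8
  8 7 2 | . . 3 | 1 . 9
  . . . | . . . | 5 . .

Step 1. [r9c1∈{6,9}] r9c1 is the only open cell in col 1 admitting 6. So r9c1=6.
Step 2. [r4c5∈{3,7}] in row 4, 3 fits only at r4c5. So r4c5=3.
Step 3. [r9c6∈{8}] r9c6 is down to just 8. So r9c6=8.
Step 4. [r9c4∈{4}] only 4 remains possible at r9c4 ⇒ r9c4=4.
Step 5. [r7c5∈{1,9}] row 7 places 9 nowhere but r7c5, so r7c5=9.
Step 6. [r5c1∈{2,7}] 2 has one home in row 5: r5c1, so r5c1=2.
Step 7. [r5c4∈{5}] only 5 remains possible at r5c4. So r5c4=5.
Step 8. [r8c4∈{6}] r8c4's peers cover all but 6, so r8c4=6.
Step 9. [r9c9∈{7}] only 7 remains possible at r9c9 ⇒ r9c9=7.
Step 10. [r4c1∈{7}] nothing but 7 survives at r4c1, so r4c1=7.
Step 11. [r7c2∈{1}] r7c2 has the single candidate 1, so r7c2=1.
Step 12. [r2c3∈{7,9}] r2c3 is the only open cell in row 2 admitting 7 ⇒ r2c3=7.
Step 13. [r5c8∈{3}] only 3 remains possible at r5c8 ⇒ r5c8=3.
Step 14. [r2c4∈{3}] r2c4's peers cover all but 3. So r2c4=3.
Step 15. [r9c5∈{1}] only 1 remains possible at r9c5 ⇒ r9c5=1.
Step 16. [r5c5∈{7}] r5c5 has the single candidate 7. So r5c5=7.
Step 17. [r4c3∈{8}] r4c3 has the single candidate 8 ⇒ r4c3=8.
Step 18. [r2c1∈{9}] r2c1's peers cover all but 9. So r2c1=9.
Step 19. [r8c8∈{4}] nothing but 4 survives at r8c8 ⇒ r8c8=4.
Step 20. [r6c4∈{8}] r6c4's peers cover all but 8 ⇒ r6c4=8.
Step 21. [r9c8∈{2}] only 2 remains possible at r9c8. So r9c8=2.
Step 22. [r2c5∈{6}] only 6 remains possible at r2c5 ⇒ r2c5=6.
Step 23. [r1c9∈{3}] only 3 remains possible at r1c9 ⇒ r1c9=3.
Step 24. [r3c9∈{6}] r3c9 has the single candidate 6, so r3c9=6.
Step 25. [r1c8∈{7}] r1c8's peers cover all but 7. So r1c8=7.
Step 26. [r4c6∈{2}] r4c6 is down to just 2 ⇒ r4c6=2.
Step 27. [r9c2∈{3}] only 3 remains possible at r9c2, so r9c2=3.
Step 28. [r2c2∈{4}] r2c2's peers cover all but 4 ⇒ r2c2=4.
Step 29. [r8c5∈{5}] r8c5 has the single candidate 5, so r8c5=5.
Step 30. [r9c3∈{9}] r9c3 has the single candidate 9 ⇒ r9c3=9.
Step 31. [r6c6∈{6}] r6c6 is down to just 6 ⇒ r6c6=6.
Step 32. [r1c2∈{2}] only 2 remains possible at r1c2. So r1c2=2.
Step 33. [r3c7∈{9}] r3c7's peers cover all but 9, so r3c7=9.

Answer: 1 2 6 9 8 5 4 7 3 / 9 4 7 3 6 1 2 8 5 / 5 8 3 7 2 4 9 1 6 / 7 5 8 1 3 2 6 9 4 / 2 6 4 5 7 9 8 3 1 / 3 9 1 8 4 6 7 5 2 / 4 1 5 2 9 7 3 6 8 / 8 7 2 6 5 3 1 4 9 / 6 3 9 4 1 8 5 2 7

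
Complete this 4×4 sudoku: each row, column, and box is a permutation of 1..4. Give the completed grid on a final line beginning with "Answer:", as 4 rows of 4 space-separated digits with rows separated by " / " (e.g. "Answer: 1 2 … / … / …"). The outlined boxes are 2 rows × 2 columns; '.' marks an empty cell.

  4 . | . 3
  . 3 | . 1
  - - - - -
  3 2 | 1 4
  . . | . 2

Step 1. [r2c1∈{2}] r2c1 is down to just 2, so r2c1=2.
Step 2. [r4c1∈{1}] only 1 remains possible at r4c1 ⇒ r4c1=1.
Step 3. [r2c3∈{4}] nothing but 4 survives at r2c3. So r2c3=4.
Step 4. [r4c2∈{4}] only 4 remains possible at r4c2, so r4c2=4.
Step 5. [r4c3∈{3}] r4c3 has the single candidate 3 ⇒ r4c3=3.
Step 6. [r1c2∈{1}] nothing but 1 survives at r1c2. So r1c2=1.
Step 7. [r1c3∈{2}] r1c3 is down to just 2, so r1c3=2.

Answer: 4 1 2 3 / 2 3 4 1 / 3 2 1 4 / 1 4 3 2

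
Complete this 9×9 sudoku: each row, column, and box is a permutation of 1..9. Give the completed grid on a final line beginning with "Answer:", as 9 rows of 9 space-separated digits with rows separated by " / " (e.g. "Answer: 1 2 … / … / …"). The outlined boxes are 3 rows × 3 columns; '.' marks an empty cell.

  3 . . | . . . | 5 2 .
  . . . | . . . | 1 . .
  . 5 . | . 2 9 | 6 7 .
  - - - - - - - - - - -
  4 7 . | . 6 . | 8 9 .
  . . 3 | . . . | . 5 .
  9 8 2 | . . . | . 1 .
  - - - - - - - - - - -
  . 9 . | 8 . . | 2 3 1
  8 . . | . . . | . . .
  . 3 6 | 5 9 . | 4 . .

Step 1. [r2c8∈{4,8}] r2c8 is the only open cell in col 8 admitting 4, so r2c8=4.
Step 2. [r5c7∈{7}] r5c7's peers cover all but 7, so r5c7=7.
Step 3. [r3c1∈{1}] r3c1's peers cover all but 1 ⇒ r3c1=1.
Step 4. [r9c6∈{1,2,7}] in row 9, 1 fits only at r9c6. So r9c6=1.
Step 5. [r7c6∈{4,6,7}] r7c6 is the only open cell in row 7 admitting 6, so r7c6=6.
Step 6. [r6c7∈{3}] r6c7 is down to just 3, so r6c7=3.
Step 7. [r4c3∈{1,5}] across box 4, 5 lands solely at r4c3. So r4c3=5.
Step 8. [r4c4∈{1,2,3}] in row 4, 1 fits only at r4c4, so r4c4=1.
Step 9. [r6c9∈{4,6}] across row 6, 6 lands solely at r6c9 ⇒ r6c9=6.
Step 10. [r5c9∈{2,4}] across col 9, 4 lands solely at r5c9 ⇒ r5c9=4.
Step 11. [r5c5∈{8}] r5c5 is down to just 8 ⇒ r5c5=8.
Step 12. [r9c1∈{2,7}] r9c1 is the only open cell in row 9 admitting 2. So r9c1=2.
Step 13. [r8c3∈{1,4,7}] 1 has one home in col 3: r8c3. So r8c3=1.
Step 14. [r8c2∈{4}] r8c2 has the single candidate 4 ⇒ r8c2=4.
Step 15. [r1c2∈{6}] r1c2's peers cover all but 6 ⇒ r1c2=6.
Step 16. [r2c1∈{7}] nothing but 7 survives at r2c1. So r2c1=7.
Step 17. [r7c5∈{4,7}] 4 has one home in row 7: r7c5. So r7c5=4.
Step 18. [r4c6∈{2,3}] 3 has one home in row 4: r4c6, so r4c6=3.
Step 19. [r5c6∈{2}] r5c6's peers cover all but 2 ⇒ r5c6=2.
Step 20. [r8c6∈{7}] nothing but 7 survives at r8c6. So r8c6=7.
Step 21. [r8c5∈{3}] only 3 remains possible at r8c5. So r8c5=3.
Step 22. [r2c5∈{5}] r2c5's peers cover all but 5. So r2c5=5.
Step 23. [r2c6∈{8}] r2c6 has the single candidate 8. So r2c6=8.
Step 24. [r1c6∈{4}] nothing but 4 survives at r1c6, so r1c6=4.
Step 25. [r3c4∈{3}] r3c4 has the single candidate 3, so r3c4=3.
Step 26. [r3c9∈{8}] nothing but 8 survives at r3c9. So r3c9=8.
Step 27. [r1c9∈{9}] r1c9 is down to just 9 ⇒ r1c9=9.
Step 28. [r6c5∈{7}] nothing but 7 survives at r6c5, so r6c5=7.
Step 29. [r1c4∈{7}] r1c4's peers cover all but 7. So r1c4=7.
Step 30. [r4c9∈{2}] r4c9 has the single candidate 2 ⇒ r4c9=2.
Step 31. [r9c8∈{8}] r9c8's peers cover all but 8, so r9c8=8.
Step 32. [r9c9∈{7}] r9c9's peers cover all but 7. So r9c9=7.
Step 33. [r5c4∈{9}] r5c4 is down to just 9. So r5c4=9.
Step 34. [r3c3∈{4}] only 4 remains possible at r3c3. So r3c3=4.
Step 35. [r2c2∈{2}] r2c2 is down to just 2 ⇒ r2c2=2.
Step 36. [r7c3∈{7}] r7c3's peers cover all but 7, so r7c3=7.
Step 37. [r1c3∈{8}] r1c3's peers cover all but 8. So r1c3=8.
Step 38. [r6c6∈{5}] r6c6 has the single candidate 5, so r6c6=5.
Step 39. [r8c4∈{2}] only 2 remains possible at r8c4, so r8c4=2.
Step 40. [r2c9∈{3}] r2c9 has the single candidate 3, so r2c9=3.
Step 41. [r7c1∈{5}] r7c1 has the single candidate 5. So r7c1=5.
Step 42. [r1c5∈{1}] r1c5's peers cover all but 1 ⇒ r1c5=1.
Step 43. [r8c8∈{6}] r8c8 has the single candidate 6, so r8c8=6.
Step 44. [r8c9∈{5}] r8c9's peers cover all but 5. So r8c9=5.
Step 45. [r5c2∈{1}] r5c2's peers cover all but 1 ⇒ r5c2=1.
Step 46. [r8c7∈{9}] only 9 remains possible at r8c7. So r8c7=9.
Step 47. [r2c3∈{9}] only 9 remains possible at r2c3. So r2c3=9.
Step 48. [r6c4∈{4}] r6c4's peers cover all but 4. So r6c4=4.
Step 49. [r5c1∈{6}] r5c1 is down to just 6 ⇒ r5c1=6.
Step 50. [r2c4∈{6}] r2c4's peers cover all but 6. So r2c4=6.

Answer: 3 6 8 7 1 4 5 2 9 / 7 2 9 6 5 8 1 4 3 / 1 5 4 3 2 9 6 7 8 / 4 7 5 1 6 3 8 9 2 / 6 1 3 9 8 2 7 5 4 / 9 8 2 4 7 5 3 1 6 / 5 9 7 8 4 6 2 3 1 / 8 4 1 2 3 7 9 6 5 / 2 3 6 5 9 1 4 8 7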